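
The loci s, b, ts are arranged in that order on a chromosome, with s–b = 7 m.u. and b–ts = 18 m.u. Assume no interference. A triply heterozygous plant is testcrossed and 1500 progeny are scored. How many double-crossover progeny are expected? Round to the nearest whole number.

19

Map distances give recombination frequencies of 0.070 and 0.180 for the two intervals.
With no interference, expected double-crossover frequency = 0.070 × 0.180 = 0.01260.
Expected number = 0.01260 × 1500 = 18.90 ≈ 19.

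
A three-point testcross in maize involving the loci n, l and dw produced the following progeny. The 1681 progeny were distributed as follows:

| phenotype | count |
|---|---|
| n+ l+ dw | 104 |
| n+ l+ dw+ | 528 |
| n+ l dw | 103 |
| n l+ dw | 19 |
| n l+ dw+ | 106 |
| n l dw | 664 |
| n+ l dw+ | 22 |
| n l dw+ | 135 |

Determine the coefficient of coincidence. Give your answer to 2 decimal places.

0.98

The two most frequent reciprocal classes, n l dw and n+ l+ dw+, are the parental types, so the F1 was n l dw / n+ l+ dw+.
The two rarest classes, n l+ dw and n+ l dw+, are the double crossovers. Comparing them with the parentals, only the l allele has switched, so l is the middle locus and the order is dw – l – n.
dw–l: (239 + 41)/1681 = 0.1666; l–n: (209 + 41)/1681 = 0.1487.
Expected DCO frequency = 0.1666 × 0.1487 ≈ 0.02477; observed = 41/1681 ≈ 0.02439.
Coefficient of coincidence = 0.02439/0.02477 ≈ 0.98.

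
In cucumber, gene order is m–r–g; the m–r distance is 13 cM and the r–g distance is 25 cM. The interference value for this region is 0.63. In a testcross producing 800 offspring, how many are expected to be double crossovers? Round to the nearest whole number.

Map distances give recombination frequencies of 0.130 and 0.250 for the two intervals.
With interference 0.63 (so coincidence = 0.37), expected double-crossover frequency = 0.130 × 0.250 × 0.37 = 0.01203.
Expected number = 0.01203 × 800 = 9.62 ≈ 10.

10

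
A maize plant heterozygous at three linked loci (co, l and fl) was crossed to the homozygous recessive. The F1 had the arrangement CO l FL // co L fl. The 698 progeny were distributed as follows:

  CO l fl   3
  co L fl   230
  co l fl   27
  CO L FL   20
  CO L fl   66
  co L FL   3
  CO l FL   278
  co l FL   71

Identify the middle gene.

The two rarest classes, CO l fl and co L FL, are the double crossovers. Comparing them with the parentals, only the fl allele has switched, so fl is the middle locus and the order is l – fl – co.

fl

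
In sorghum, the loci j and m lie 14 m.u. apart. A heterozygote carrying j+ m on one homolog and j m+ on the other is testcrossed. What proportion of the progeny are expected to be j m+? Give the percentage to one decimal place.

A map distance of 14 m.u. corresponds to a recombination frequency of 0.140.
The F1 is j+ m / j m+, so j m+ is a parental gamete class with expected frequency (1 − r)/2 = 0.860/2 = 0.4300.
That is 0.4300 = 43.0% of the progeny.

43.0%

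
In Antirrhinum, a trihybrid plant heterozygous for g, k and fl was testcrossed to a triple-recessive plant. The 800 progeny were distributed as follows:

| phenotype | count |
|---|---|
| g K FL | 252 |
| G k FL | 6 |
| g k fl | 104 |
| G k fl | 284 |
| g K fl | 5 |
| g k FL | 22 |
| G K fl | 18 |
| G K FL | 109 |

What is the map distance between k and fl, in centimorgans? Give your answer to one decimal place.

The two most frequent reciprocal classes, G k fl and g K FL, are the parental types, so the F1 was G k fl / g K FL.
The two rarest classes, G k FL and g K fl, are the double crossovers. Comparing them with the parentals, only the fl allele has switched, so fl is the middle locus and the order is k – fl – g.
Crossovers in the k–fl interval produce the single-crossover classes G K fl and g k FL (18 + 22 = 40) plus the double crossovers (11).
RF(k–fl) = (40 + 11) / 800 = 51/800 = 0.0638 → 6.4 centimorgans.

6.4 centimorgans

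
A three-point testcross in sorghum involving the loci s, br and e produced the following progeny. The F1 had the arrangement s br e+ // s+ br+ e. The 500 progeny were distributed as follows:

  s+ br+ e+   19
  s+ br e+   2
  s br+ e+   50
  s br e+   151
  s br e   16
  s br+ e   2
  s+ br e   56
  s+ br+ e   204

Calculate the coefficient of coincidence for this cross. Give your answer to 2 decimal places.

0.47

The two rarest classes, s+ br e+ and s br+ e, are the double crossovers. Comparing them with the parentals, only the s allele has switched, so s is the middle locus and the order is e – s – br.
e–s: (35 + 4)/500 = 0.0780; s–br: (106 + 4)/500 = 0.2200.
Expected DCO frequency = 0.0780 × 0.2200 ≈ 0.01716; observed = 4/500 ≈ 0.00800.
Coefficient of coincidence = 0.00800/0.01716 ≈ 0.47.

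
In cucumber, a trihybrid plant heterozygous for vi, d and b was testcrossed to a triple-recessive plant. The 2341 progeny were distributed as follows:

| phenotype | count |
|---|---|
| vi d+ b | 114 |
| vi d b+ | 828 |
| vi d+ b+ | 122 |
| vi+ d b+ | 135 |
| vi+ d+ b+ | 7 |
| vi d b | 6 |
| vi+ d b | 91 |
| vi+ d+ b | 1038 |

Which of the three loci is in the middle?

The two most frequent reciprocal classes, vi d b+ and vi+ d+ b, are the parental types, so the F1 was vi d b+ / vi+ d+ b.
The two rarest classes, vi d b and vi+ d+ b+, are the double crossovers. Comparing them with the parentals, only the b allele has switched, so b is the middle locus and the order is vi – b – d.

b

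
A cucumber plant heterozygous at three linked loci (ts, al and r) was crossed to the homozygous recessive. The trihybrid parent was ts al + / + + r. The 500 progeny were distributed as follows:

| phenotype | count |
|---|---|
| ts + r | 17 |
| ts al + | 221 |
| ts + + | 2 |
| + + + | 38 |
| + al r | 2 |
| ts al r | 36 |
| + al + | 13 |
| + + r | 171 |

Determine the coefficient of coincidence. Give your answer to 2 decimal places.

0.75

The two rarest classes, ts + + and + al r, are the double crossovers. Comparing them with the parentals, only the al allele has switched, so al is the middle locus and the order is r – al – ts.
r–al: (74 + 4)/500 = 0.1560; al–ts: (30 + 4)/500 = 0.0680.
Expected DCO frequency = 0.1560 × 0.0680 ≈ 0.01061; observed = 4/500 ≈ 0.00800.
Coefficient of coincidence = 0.00800/0.01061 ≈ 0.75.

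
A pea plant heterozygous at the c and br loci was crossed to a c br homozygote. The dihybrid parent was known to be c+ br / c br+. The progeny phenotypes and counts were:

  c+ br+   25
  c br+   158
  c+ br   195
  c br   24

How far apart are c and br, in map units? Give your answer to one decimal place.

The recombinant classes are c+ br+ and c br: 25 + 24 = 49.
Recombination frequency = 49/402 = 0.1219 ≈ 12.2%, i.e. 12.2 map units.

12.2 map units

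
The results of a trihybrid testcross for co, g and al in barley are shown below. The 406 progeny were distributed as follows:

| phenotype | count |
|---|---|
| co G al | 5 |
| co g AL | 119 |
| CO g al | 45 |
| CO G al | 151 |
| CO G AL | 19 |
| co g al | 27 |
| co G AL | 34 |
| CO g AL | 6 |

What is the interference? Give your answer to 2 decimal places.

The two most frequent reciprocal classes, co g AL and CO G al, are the parental types, so the F1 was co g AL / CO G al.
The two rarest classes, CO g AL and co G al, are the double crossovers. Comparing them with the parentals, only the co allele has switched, so co is the middle locus and the order is al – co – g.
al–co: (46 + 11)/406 = 0.1404; co–g: (79 + 11)/406 = 0.2217.
Expected DCO frequency = 0.1404 × 0.2217 ≈ 0.03113; observed = 11/406 ≈ 0.02709.
Coefficient of coincidence = 0.02709/0.03113 ≈ 0.87; interference = 1 − 0.87 = 0.13.

0.13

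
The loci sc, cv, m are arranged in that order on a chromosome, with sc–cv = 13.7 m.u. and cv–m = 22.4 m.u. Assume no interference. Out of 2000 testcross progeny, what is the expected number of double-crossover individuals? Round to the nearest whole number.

61

Map distances give recombination frequencies of 0.137 and 0.224 for the two intervals.
With no interference, expected double-crossover frequency = 0.137 × 0.224 = 0.03069.
Expected number = 0.03069 × 2000 = 61.38 ≈ 61.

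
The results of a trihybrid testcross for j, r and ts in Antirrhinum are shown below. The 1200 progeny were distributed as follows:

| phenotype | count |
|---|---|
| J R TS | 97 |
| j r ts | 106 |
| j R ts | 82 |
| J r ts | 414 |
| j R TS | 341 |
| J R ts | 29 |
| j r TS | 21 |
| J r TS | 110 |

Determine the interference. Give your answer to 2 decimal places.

0.02

The two most frequent reciprocal classes, J r ts and j R TS, are the parental types, so the F1 was J r ts / j R TS.
The two rarest classes, J R ts and j r TS, are the double crossovers. Comparing them with the parentals, only the r allele has switched, so r is the middle locus and the order is ts – r – j.
ts–r: (192 + 50)/1200 = 0.2017; r–j: (203 + 50)/1200 = 0.2108.
Expected DCO frequency = 0.2017 × 0.2108 ≈ 0.04252; observed = 50/1200 ≈ 0.04167.
Coefficient of coincidence = 0.04167/0.04252 ≈ 0.98; interference = 1 − 0.98 = 0.02.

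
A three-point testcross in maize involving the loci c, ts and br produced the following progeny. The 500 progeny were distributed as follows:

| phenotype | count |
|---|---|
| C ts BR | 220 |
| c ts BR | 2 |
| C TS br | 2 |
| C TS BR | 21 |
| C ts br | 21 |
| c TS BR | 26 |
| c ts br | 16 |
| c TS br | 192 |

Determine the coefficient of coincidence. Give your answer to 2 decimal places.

The two most frequent reciprocal classes, C ts BR and c TS br, are the parental types, so the F1 was C ts BR / c TS br.
The two rarest classes, c ts BR and C TS br, are the double crossovers. Comparing them with the parentals, only the c allele has switched, so c is the middle locus and the order is br – c – ts.
br–c: (47 + 4)/500 = 0.1020; c–ts: (37 + 4)/500 = 0.0820.
Expected DCO frequency = 0.1020 × 0.0820 ≈ 0.00836; observed = 4/500 ≈ 0.00800.
Coefficient of coincidence = 0.00800/0.00836 ≈ 0.96.

0.96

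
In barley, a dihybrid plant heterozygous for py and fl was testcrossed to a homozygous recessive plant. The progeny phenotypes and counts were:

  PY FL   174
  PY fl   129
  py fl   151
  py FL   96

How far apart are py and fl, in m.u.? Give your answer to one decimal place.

40.9 m.u.

The two most frequent classes, PY FL (174) and py fl (151), are the parental types, so the F1 was PY FL / py fl.
The recombinant classes are PY fl and py FL: 129 + 96 = 225.
Recombination frequency = 225/550 = 0.4091 ≈ 40.9%, i.e. 40.9 m.u.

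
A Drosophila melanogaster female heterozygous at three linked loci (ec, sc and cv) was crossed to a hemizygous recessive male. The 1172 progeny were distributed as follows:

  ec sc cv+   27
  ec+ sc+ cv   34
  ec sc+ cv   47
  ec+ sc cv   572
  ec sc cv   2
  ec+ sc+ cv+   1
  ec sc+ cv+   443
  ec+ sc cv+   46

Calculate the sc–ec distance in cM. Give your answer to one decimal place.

5.5 cM

The two most frequent reciprocal classes, ec sc+ cv+ and ec+ sc cv, are the parental types, so the F1 was ec sc+ cv+ / ec+ sc cv.
The two rarest classes, ec+ sc+ cv+ and ec sc cv, are the double crossovers. Comparing them with the parentals, only the ec allele has switched, so ec is the middle locus and the order is cv – ec – sc.
Crossovers in the ec–sc interval produce the single-crossover classes ec sc cv+ and ec+ sc+ cv (27 + 34 = 61) plus the double crossovers (3).
RF(ec–sc) = (61 + 3) / 1172 = 64/1172 = 0.0546 → 5.5 cM.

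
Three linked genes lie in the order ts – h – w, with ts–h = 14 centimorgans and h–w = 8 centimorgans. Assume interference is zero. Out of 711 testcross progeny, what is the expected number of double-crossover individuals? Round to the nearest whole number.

8

Map distances give recombination frequencies of 0.140 and 0.080 for the two intervals.
With no interference, expected double-crossover frequency = 0.140 × 0.080 = 0.01120.
Expected number = 0.01120 × 711 = 7.96 ≈ 8.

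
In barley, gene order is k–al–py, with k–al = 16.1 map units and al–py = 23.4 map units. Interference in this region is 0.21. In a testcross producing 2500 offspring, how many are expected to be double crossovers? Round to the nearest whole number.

Map distances give recombination frequencies of 0.161 and 0.234 for the two intervals.
With interference 0.21 (so coincidence = 0.79), expected double-crossover frequency = 0.161 × 0.234 × 0.79 = 0.02976.
Expected number = 0.02976 × 2500 = 74.41 ≈ 74.

74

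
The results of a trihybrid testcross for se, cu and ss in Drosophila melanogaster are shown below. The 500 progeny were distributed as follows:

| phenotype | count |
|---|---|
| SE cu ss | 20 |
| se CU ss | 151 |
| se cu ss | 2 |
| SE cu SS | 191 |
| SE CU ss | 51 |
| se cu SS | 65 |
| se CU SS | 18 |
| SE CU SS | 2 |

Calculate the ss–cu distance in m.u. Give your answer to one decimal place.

The two most frequent reciprocal classes, SE cu SS and se CU ss, are the parental types, so the F1 was SE cu SS / se CU ss.
The two rarest classes, SE CU SS and se cu ss, are the double crossovers. Comparing them with the parentals, only the cu allele has switched, so cu is the middle locus and the order is ss – cu – se.
Crossovers in the ss–cu interval produce the single-crossover classes SE cu ss and se CU SS (20 + 18 = 38) plus the double crossovers (4).
RF(ss–cu) = (38 + 4) / 500 = 42/500 = 0.0840 → 8.4 m.u.

8.4 m.u.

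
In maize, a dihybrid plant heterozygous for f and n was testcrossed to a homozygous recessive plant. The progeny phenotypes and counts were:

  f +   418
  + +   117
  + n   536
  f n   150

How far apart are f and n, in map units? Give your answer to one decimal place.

The two most frequent classes, + n (536) and f + (418), are the parental types, so the F1 was + n / f +.
The recombinant classes are + + and f n: 117 + 150 = 267.
Recombination frequency = 267/1221 = 0.2187 ≈ 21.9%, i.e. 21.9 map units.

21.9 map units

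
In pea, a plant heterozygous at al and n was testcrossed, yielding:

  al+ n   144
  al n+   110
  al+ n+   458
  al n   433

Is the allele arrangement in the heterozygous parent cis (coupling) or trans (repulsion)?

The two most frequent classes are al+ n+ (458) and al n (433); these are the parental (non-recombinant) types.
So the F1 carried al+ n+ on one chromosome and al n on the other — the recessive alleles are on the same chromosome (cis / coupling).

cis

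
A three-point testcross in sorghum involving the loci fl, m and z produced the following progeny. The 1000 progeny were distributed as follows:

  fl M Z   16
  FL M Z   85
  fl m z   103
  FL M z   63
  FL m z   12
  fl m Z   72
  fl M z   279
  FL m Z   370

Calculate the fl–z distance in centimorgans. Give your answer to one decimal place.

The two most frequent reciprocal classes, FL m Z and fl M z, are the parental types, so the F1 was FL m Z / fl M z.
The two rarest classes, FL m z and fl M Z, are the double crossovers. Comparing them with the parentals, only the z allele has switched, so z is the middle locus and the order is fl – z – m.
Crossovers in the fl–z interval produce the single-crossover classes fl m Z and FL M z (72 + 63 = 135) plus the double crossovers (28).
RF(fl–z) = (135 + 28) / 1000 = 163/1000 = 0.1630 → 16.3 centimorgans.

16.3 centimorgans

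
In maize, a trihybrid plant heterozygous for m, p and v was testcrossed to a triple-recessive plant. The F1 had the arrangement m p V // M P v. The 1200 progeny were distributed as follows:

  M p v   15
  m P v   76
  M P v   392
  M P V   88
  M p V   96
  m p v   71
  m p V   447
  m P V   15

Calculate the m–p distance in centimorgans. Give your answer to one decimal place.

The two rarest classes, m P V and M p v, are the double crossovers. Comparing them with the parentals, only the p allele has switched, so p is the middle locus and the order is m – p – v.
Crossovers in the m–p interval produce the single-crossover classes M p V and m P v (96 + 76 = 172) plus the double crossovers (30).
RF(m–p) = (172 + 30) / 1200 = 202/1200 = 0.1683 → 16.8 centimorgans.

16.8 centimorgans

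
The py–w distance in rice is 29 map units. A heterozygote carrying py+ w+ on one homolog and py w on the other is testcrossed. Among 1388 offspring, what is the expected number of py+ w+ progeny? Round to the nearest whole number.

493

A map distance of 29 map units corresponds to a recombination frequency of 0.290.
The F1 is py+ w+ / py w, so py+ w+ is a parental gamete class with expected frequency (1 − r)/2 = 0.710/2 = 0.3550.
Expected number = 0.3550 × 1388 = 492.74 ≈ 493.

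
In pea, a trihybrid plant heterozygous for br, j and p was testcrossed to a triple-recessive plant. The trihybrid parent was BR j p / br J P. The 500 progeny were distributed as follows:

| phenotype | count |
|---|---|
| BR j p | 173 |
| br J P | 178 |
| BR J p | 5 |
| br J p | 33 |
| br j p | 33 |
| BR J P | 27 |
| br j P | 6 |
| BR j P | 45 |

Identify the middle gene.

The two rarest classes, BR J p and br j P, are the double crossovers. Comparing them with the parentals, only the j allele has switched, so j is the middle locus and the order is p – j – br.

j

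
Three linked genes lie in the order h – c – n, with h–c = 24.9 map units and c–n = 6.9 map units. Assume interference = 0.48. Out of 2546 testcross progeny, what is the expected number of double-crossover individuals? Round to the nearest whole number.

23

Map distances give recombination frequencies of 0.249 and 0.069 for the two intervals.
With interference 0.48 (so coincidence = 0.52), expected double-crossover frequency = 0.249 × 0.069 × 0.52 = 0.00893.
Expected number = 0.00893 × 2546 = 22.75 ≈ 23.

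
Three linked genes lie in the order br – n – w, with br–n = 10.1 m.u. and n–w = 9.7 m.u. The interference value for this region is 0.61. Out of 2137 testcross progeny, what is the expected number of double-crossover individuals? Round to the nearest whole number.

Map distances give recombination frequencies of 0.101 and 0.097 for the two intervals.
With interference 0.61 (so coincidence = 0.39), expected double-crossover frequency = 0.101 × 0.097 × 0.39 = 0.00382.
Expected number = 0.00382 × 2137 = 8.17 ≈ 8.

8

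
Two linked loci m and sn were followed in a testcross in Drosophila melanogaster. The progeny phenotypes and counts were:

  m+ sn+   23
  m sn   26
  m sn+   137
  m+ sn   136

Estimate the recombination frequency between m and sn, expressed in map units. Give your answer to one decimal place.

The two most frequent classes, m+ sn (136) and m sn+ (137), are the parental types, so the F1 was m+ sn / m sn+.
The recombinant classes are m+ sn+ and m sn: 23 + 26 = 49.
Recombination frequency = 49/322 = 0.1522 ≈ 15.2%, i.e. 15.2 map units.

15.2 map units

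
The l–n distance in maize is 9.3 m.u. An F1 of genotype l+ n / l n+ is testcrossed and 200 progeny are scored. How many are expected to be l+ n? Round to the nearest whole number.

91

A map distance of 9.3 m.u. corresponds to a recombination frequency of 0.093.
The F1 is l+ n / l n+, so l+ n is a parental gamete class with expected frequency (1 − r)/2 = 0.907/2 = 0.4535.
Expected number = 0.4535 × 200 = 90.70 ≈ 91.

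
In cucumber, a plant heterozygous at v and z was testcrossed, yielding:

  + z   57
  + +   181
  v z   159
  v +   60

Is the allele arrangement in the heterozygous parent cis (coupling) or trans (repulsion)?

The two most frequent classes are + + (181) and v z (159); these are the parental (non-recombinant) types.
So the F1 carried + + on one chromosome and v z on the other — the recessive alleles are on the same chromosome (cis / coupling).

cis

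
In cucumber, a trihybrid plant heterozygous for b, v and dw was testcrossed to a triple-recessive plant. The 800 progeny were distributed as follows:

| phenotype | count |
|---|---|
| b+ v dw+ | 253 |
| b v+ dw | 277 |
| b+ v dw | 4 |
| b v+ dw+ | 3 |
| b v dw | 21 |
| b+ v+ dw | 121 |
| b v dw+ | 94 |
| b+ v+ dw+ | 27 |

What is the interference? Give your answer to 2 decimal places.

0.54

The two most frequent reciprocal classes, b v+ dw and b+ v dw+, are the parental types, so the F1 was b v+ dw / b+ v dw+.
The two rarest classes, b v+ dw+ and b+ v dw, are the double crossovers. Comparing them with the parentals, only the dw allele has switched, so dw is the middle locus and the order is v – dw – b.
v–dw: (48 + 7)/800 = 0.0688; dw–b: (215 + 7)/800 = 0.2775.
Expected DCO frequency = 0.0688 × 0.2775 ≈ 0.01909; observed = 7/800 ≈ 0.00875.
Coefficient of coincidence = 0.00875/0.01909 ≈ 0.46; interference = 1 − 0.46 = 0.54.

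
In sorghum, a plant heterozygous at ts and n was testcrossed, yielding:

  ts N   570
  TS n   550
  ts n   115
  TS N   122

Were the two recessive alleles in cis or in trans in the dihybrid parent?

trans

The two most frequent classes are TS n (550) and ts N (570); these are the parental (non-recombinant) types.
So the F1 carried TS n on one chromosome and ts N on the other — the recessive alleles are on opposite chromosomes (trans / repulsion).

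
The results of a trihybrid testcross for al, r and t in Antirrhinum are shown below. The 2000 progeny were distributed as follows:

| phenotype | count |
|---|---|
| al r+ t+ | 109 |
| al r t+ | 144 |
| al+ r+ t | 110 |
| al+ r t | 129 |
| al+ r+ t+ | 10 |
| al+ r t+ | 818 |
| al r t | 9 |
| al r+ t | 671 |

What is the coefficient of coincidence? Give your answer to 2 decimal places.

0.54

The two most frequent reciprocal classes, al+ r t+ and al r+ t, are the parental types, so the F1 was al+ r t+ / al r+ t.
The two rarest classes, al+ r+ t+ and al r t, are the double crossovers. Comparing them with the parentals, only the r allele has switched, so r is the middle locus and the order is al – r – t.
al–r: (254 + 19)/2000 = 0.1365; r–t: (238 + 19)/2000 = 0.1285.
Expected DCO frequency = 0.1365 × 0.1285 ≈ 0.01754; observed = 19/2000 ≈ 0.00950.
Coefficient of coincidence = 0.00950/0.01754 ≈ 0.54.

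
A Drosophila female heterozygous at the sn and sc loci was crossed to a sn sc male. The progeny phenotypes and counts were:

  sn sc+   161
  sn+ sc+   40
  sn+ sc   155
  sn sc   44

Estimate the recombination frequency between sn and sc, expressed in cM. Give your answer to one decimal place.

The two most frequent classes, sn+ sc (155) and sn sc+ (161), are the parental types, so the F1 was sn+ sc / sn sc+.
The recombinant classes are sn+ sc+ and sn sc: 40 + 44 = 84.
Recombination frequency = 84/400 = 0.2100 ≈ 21.0%, i.e. 21.0 cM.

21.0 cM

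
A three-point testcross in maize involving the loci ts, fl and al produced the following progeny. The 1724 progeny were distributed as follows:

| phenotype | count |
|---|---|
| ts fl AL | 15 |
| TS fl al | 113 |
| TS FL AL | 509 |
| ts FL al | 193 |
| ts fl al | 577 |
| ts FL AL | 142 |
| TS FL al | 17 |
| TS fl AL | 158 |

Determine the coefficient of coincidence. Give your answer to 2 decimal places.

The two most frequent reciprocal classes, ts fl al and TS FL AL, are the parental types, so the F1 was ts fl al / TS FL AL.
The two rarest classes, ts fl AL and TS FL al, are the double crossovers. Comparing them with the parentals, only the al allele has switched, so al is the middle locus and the order is ts – al – fl.
ts–al: (255 + 32)/1724 = 0.1665; al–fl: (351 + 32)/1724 = 0.2222.
Expected DCO frequency = 0.1665 × 0.2222 ≈ 0.03700; observed = 32/1724 ≈ 0.01856.
Coefficient of coincidence = 0.01856/0.03700 ≈ 0.50.

0.50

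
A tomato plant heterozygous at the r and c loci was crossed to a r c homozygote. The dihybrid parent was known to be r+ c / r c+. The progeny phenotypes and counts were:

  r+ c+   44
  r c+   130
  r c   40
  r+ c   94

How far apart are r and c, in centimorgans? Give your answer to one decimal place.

The recombinant classes are r+ c+ and r c: 44 + 40 = 84.
Recombination frequency = 84/308 = 0.2727 ≈ 27.3%, i.e. 27.3 centimorgans.

27.3 centimorgans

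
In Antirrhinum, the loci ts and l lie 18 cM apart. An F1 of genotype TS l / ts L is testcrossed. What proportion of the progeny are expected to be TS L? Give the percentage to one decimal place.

A map distance of 18 cM corresponds to a recombination frequency of 0.180.
The F1 is TS l / ts L, so TS L is a recombinant gamete class with expected frequency r/2 = 0.180/2 = 0.0900.
That is 0.0900 = 9.0% of the progeny.

9.0%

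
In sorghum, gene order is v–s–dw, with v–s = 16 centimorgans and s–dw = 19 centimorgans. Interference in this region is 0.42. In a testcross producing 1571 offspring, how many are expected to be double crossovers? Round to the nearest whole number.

Map distances give recombination frequencies of 0.160 and 0.190 for the two intervals.
With interference 0.42 (so coincidence = 0.58), expected double-crossover frequency = 0.160 × 0.190 × 0.58 = 0.01763.
Expected number = 0.01763 × 1571 = 27.70 ≈ 28.

28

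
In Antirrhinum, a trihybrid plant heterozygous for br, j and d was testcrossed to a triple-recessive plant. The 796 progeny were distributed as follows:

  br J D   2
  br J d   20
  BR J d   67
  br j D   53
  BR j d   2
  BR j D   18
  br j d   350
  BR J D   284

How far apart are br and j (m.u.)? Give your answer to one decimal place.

5.3 m.u.

The two most frequent reciprocal classes, BR J D and br j d, are the parental types, so the F1 was BR J D / br j d.
The two rarest classes, br J D and BR j d, are the double crossovers. Comparing them with the parentals, only the br allele has switched, so br is the middle locus and the order is d – br – j.
Crossovers in the br–j interval produce the single-crossover classes BR j D and br J d (18 + 20 = 38) plus the double crossovers (4).
RF(br–j) = (38 + 4) / 796 = 42/796 = 0.0528 → 5.3 m.u.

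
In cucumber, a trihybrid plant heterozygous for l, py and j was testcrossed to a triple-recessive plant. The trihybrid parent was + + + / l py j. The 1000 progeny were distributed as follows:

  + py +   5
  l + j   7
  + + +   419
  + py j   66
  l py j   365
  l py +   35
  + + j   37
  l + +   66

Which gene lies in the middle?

py

The two rarest classes, + py + and l + j, are the double crossovers. Comparing them with the parentals, only the py allele has switched, so py is the middle locus and the order is l – py – j.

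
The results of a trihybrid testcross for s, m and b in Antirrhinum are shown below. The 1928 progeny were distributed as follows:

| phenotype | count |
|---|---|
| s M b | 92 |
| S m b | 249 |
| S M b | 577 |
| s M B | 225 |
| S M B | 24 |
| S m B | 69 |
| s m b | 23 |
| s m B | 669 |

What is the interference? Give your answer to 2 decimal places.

The two most frequent reciprocal classes, S M b and s m B, are the parental types, so the F1 was S M b / s m B.
The two rarest classes, S M B and s m b, are the double crossovers. Comparing them with the parentals, only the b allele has switched, so b is the middle locus and the order is m – b – s.
m–b: (474 + 47)/1928 = 0.2702; b–s: (161 + 47)/1928 = 0.1079.
Expected DCO frequency = 0.2702 × 0.1079 ≈ 0.02915; observed = 47/1928 ≈ 0.02438.
Coefficient of coincidence = 0.02438/0.02915 ≈ 0.84; interference = 1 − 0.84 = 0.16.

0.16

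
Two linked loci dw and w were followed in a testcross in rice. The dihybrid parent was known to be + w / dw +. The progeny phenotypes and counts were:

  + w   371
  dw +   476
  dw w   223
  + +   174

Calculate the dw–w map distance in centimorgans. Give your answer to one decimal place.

31.9 centimorgans

The recombinant classes are + + and dw w: 174 + 223 = 397.
Recombination frequency = 397/1244 = 0.3191 ≈ 31.9%, i.e. 31.9 centimorgans.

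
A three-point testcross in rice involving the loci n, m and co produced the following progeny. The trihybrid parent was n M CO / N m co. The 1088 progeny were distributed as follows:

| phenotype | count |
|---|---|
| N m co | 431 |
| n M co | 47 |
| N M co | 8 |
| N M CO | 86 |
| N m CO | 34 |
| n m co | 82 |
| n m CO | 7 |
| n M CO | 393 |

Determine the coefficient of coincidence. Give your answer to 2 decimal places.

0.93

The two rarest classes, n m CO and N M co, are the double crossovers. Comparing them with the parentals, only the m allele has switched, so m is the middle locus and the order is n – m – co.
n–m: (168 + 15)/1088 = 0.1682; m–co: (81 + 15)/1088 = 0.0882.
Expected DCO frequency = 0.1682 × 0.0882 ≈ 0.01484; observed = 15/1088 ≈ 0.01379.
Coefficient of coincidence = 0.01379/0.01484 ≈ 0.93.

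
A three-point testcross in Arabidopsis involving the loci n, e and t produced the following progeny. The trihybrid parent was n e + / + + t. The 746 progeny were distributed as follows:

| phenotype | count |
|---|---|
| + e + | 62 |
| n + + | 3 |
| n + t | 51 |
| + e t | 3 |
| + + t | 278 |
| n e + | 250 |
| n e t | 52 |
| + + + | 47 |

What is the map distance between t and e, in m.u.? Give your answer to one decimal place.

14.1 m.u.

The two rarest classes, n + + and + e t, are the double crossovers. Comparing them with the parentals, only the e allele has switched, so e is the middle locus and the order is t – e – n.
Crossovers in the t–e interval produce the single-crossover classes n e t and + + + (52 + 47 = 99) plus the double crossovers (6).
RF(t–e) = (99 + 6) / 746 = 105/746 = 0.1408 → 14.1 m.u.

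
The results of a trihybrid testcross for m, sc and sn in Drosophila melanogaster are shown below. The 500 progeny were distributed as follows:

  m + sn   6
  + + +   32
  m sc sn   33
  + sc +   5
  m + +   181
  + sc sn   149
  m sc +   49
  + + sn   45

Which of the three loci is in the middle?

sn

The two most frequent reciprocal classes, m + + and + sc sn, are the parental types, so the F1 was m + + / + sc sn.
The two rarest classes, m + sn and + sc +, are the double crossovers. Comparing them with the parentals, only the sn allele has switched, so sn is the middle locus and the order is m – sn – sc.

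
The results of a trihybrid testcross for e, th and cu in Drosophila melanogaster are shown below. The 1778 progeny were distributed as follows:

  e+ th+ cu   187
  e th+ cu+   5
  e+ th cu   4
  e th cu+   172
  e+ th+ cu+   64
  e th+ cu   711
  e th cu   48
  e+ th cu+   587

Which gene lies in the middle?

The two most frequent reciprocal classes, e th+ cu and e+ th cu+, are the parental types, so the F1 was e th+ cu / e+ th cu+.
The two rarest classes, e th+ cu+ and e+ th cu, are the double crossovers. Comparing them with the parentals, only the cu allele has switched, so cu is the middle locus and the order is e – cu – th.

cu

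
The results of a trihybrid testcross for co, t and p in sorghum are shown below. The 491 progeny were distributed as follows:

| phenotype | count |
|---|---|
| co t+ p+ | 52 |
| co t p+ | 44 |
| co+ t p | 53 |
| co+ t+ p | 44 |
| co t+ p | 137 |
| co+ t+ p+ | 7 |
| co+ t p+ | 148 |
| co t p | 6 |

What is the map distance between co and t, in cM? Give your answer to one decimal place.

The two most frequent reciprocal classes, co+ t p+ and co t+ p, are the parental types, so the F1 was co+ t p+ / co t+ p.
The two rarest classes, co+ t+ p+ and co t p, are the double crossovers. Comparing them with the parentals, only the t allele has switched, so t is the middle locus and the order is p – t – co.
Crossovers in the t–co interval produce the single-crossover classes co t p+ and co+ t+ p (44 + 44 = 88) plus the double crossovers (13).
RF(t–co) = (88 + 13) / 491 = 101/491 = 0.2057 → 20.6 cM.

20.6 cM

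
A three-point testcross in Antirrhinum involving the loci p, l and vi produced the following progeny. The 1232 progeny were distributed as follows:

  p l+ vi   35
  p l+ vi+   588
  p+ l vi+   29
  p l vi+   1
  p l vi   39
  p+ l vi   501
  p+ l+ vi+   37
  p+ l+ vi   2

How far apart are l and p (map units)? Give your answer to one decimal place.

The two most frequent reciprocal classes, p l+ vi+ and p+ l vi, are the parental types, so the F1 was p l+ vi+ / p+ l vi.
The two rarest classes, p l vi+ and p+ l+ vi, are the double crossovers. Comparing them with the parentals, only the l allele has switched, so l is the middle locus and the order is p – l – vi.
Crossovers in the p–l interval produce the single-crossover classes p+ l+ vi+ and p l vi (37 + 39 = 76) plus the double crossovers (3).
RF(p–l) = (76 + 3) / 1232 = 79/1232 = 0.0641 → 6.4 map units.

6.4 map units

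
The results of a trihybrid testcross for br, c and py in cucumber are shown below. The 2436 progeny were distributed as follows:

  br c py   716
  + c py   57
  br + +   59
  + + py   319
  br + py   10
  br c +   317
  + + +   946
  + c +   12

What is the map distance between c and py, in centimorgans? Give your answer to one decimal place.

27.0 centimorgans

The two most frequent reciprocal classes, + + + and br c py, are the parental types, so the F1 was + + + / br c py.
The two rarest classes, + c + and br + py, are the double crossovers. Comparing them with the parentals, only the c allele has switched, so c is the middle locus and the order is br – c – py.
Crossovers in the c–py interval produce the single-crossover classes + + py and br c + (319 + 317 = 636) plus the double crossovers (22).
RF(c–py) = (636 + 22) / 2436 = 658/2436 = 0.2701 → 27.0 centimorgans.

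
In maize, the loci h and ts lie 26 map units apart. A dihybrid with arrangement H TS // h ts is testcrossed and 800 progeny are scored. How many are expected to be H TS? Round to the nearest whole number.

A map distance of 26 map units corresponds to a recombination frequency of 0.260.
The F1 is H TS / h ts, so H TS is a parental gamete class with expected frequency (1 − r)/2 = 0.740/2 = 0.3700.
Expected number = 0.3700 × 800 = 296.00 ≈ 296.

296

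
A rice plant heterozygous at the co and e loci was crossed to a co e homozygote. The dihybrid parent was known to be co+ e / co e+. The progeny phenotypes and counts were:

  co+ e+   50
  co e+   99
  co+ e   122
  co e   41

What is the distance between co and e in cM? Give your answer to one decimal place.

The recombinant classes are co+ e+ and co e: 50 + 41 = 91.
Recombination frequency = 91/312 = 0.2917 ≈ 29.2%, i.e. 29.2 cM.

29.2 cM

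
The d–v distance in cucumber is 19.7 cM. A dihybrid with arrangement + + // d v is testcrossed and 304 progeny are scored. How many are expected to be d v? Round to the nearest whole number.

122

A map distance of 19.7 cM corresponds to a recombination frequency of 0.197.
The F1 is + + / d v, so d v is a parental gamete class with expected frequency (1 − r)/2 = 0.803/2 = 0.4015.
Expected number = 0.4015 × 304 = 122.06 ≈ 122.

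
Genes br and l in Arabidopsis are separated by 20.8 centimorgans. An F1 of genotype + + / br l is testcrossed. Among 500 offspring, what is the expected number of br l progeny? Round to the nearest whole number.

A map distance of 20.8 centimorgans corresponds to a recombination frequency of 0.208.
The F1 is + + / br l, so br l is a parental gamete class with expected frequency (1 − r)/2 = 0.792/2 = 0.3960.
Expected number = 0.3960 × 500 = 198.00 ≈ 198.

198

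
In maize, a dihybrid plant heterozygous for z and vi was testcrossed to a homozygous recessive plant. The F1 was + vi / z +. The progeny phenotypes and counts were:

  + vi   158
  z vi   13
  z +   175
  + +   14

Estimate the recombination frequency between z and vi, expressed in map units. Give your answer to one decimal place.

The recombinant classes are + + and z vi: 14 + 13 = 27.
Recombination frequency = 27/360 = 0.0750 ≈ 7.5%, i.e. 7.5 map units.

7.5 map units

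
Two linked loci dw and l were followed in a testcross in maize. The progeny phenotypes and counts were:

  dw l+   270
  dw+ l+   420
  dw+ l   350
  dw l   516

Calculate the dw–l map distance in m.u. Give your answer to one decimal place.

39.8 m.u.

The two most frequent classes, dw+ l+ (420) and dw l (516), are the parental types, so the F1 was dw+ l+ / dw l.
The recombinant classes are dw+ l and dw l+: 350 + 270 = 620.
Recombination frequency = 620/1556 = 0.3985 ≈ 39.8%, i.e. 39.8 m.u.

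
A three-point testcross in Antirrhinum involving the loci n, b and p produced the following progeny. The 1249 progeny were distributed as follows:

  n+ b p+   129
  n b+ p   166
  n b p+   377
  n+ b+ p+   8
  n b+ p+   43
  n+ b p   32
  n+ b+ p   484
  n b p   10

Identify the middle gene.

p

The two most frequent reciprocal classes, n+ b+ p and n b p+, are the parental types, so the F1 was n+ b+ p / n b p+.
The two rarest classes, n+ b+ p+ and n b p, are the double crossovers. Comparing them with the parentals, only the p allele has switched, so p is the middle locus and the order is b – p – n.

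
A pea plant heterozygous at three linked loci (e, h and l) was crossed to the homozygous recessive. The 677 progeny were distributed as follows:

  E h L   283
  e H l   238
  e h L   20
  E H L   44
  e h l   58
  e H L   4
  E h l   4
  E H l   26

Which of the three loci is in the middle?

l

The two most frequent reciprocal classes, E h L and e H l, are the parental types, so the F1 was E h L / e H l.
The two rarest classes, E h l and e H L, are the double crossovers. Comparing them with the parentals, only the l allele has switched, so l is the middle locus and the order is e – l – h.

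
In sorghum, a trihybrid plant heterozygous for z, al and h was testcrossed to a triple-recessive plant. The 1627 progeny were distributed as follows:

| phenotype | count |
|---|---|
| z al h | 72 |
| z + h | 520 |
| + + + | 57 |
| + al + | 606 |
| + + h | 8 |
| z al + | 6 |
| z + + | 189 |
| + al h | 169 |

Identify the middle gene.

z

The two most frequent reciprocal classes, + al + and z + h, are the parental types, so the F1 was + al + / z + h.
The two rarest classes, z al + and + + h, are the double crossovers. Comparing them with the parentals, only the z allele has switched, so z is the middle locus and the order is h – z – al.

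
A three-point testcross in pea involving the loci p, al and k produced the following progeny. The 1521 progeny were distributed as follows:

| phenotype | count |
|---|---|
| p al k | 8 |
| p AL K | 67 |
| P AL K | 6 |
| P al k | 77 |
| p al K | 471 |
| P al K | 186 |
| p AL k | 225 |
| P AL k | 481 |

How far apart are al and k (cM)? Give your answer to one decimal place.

10.4 cM

The two most frequent reciprocal classes, p al K and P AL k, are the parental types, so the F1 was p al K / P AL k.
The two rarest classes, p al k and P AL K, are the double crossovers. Comparing them with the parentals, only the k allele has switched, so k is the middle locus and the order is al – k – p.
Crossovers in the al–k interval produce the single-crossover classes p AL K and P al k (67 + 77 = 144) plus the double crossovers (14).
RF(al–k) = (144 + 14) / 1521 = 158/1521 = 0.1039 → 10.4 cM.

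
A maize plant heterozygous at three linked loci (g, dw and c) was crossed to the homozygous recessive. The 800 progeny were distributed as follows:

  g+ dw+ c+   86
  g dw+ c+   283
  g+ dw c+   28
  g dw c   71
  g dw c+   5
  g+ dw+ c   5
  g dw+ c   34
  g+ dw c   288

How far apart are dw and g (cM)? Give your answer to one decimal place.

The two most frequent reciprocal classes, g dw+ c+ and g+ dw c, are the parental types, so the F1 was g dw+ c+ / g+ dw c.
The two rarest classes, g dw c+ and g+ dw+ c, are the double crossovers. Comparing them with the parentals, only the dw allele has switched, so dw is the middle locus and the order is c – dw – g.
Crossovers in the dw–g interval produce the single-crossover classes g+ dw+ c+ and g dw c (86 + 71 = 157) plus the double crossovers (10).
RF(dw–g) = (157 + 10) / 800 = 167/800 = 0.2087 → 20.9 cM.

20.9 cM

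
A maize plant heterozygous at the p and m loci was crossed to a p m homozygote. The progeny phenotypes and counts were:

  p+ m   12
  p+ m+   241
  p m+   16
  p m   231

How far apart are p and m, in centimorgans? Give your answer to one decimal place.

The two most frequent classes, p+ m+ (241) and p m (231), are the parental types, so the F1 was p+ m+ / p m.
The recombinant classes are p+ m and p m+: 12 + 16 = 28.
Recombination frequency = 28/500 = 0.0560 ≈ 5.6%, i.e. 5.6 centimorgans.

5.6 centimorgans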